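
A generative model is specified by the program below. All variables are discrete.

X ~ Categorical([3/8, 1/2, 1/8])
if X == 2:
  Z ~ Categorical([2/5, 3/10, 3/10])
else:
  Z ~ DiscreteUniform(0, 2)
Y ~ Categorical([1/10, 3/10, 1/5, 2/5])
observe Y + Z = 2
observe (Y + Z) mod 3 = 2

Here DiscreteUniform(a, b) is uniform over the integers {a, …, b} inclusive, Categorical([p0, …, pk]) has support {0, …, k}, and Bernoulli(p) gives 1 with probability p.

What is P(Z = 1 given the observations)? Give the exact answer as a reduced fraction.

P(Z = 1 | obs) = 79/160

Enumerate traces; 9 have nonzero weight after conditioning:
  (X=0, Z=0, Y=2) weight 1/40
  (X=0, Z=1, Y=1) weight 3/80
  (X=0, Z=2, Y=0) weight 1/80
  (X=1, Z=0, Y=2) weight 1/30
  (X=1, Z=1, Y=1) weight 1/20
  (X=1, Z=2, Y=0) weight 1/60
  (X=2, Z=0, Y=2) weight 1/100
  (X=2, Z=1, Y=1) weight 9/800
  … 1 more
Group by Z:
  weight(Z=0) = 41/600
  weight(Z=1) = 79/800
  weight(Z=2) = 79/2400
Total weight = 41/600 + 79/800 + 79/2400 = 1/5
P(Z=0 | obs) = 41/600 / 1/5 = 41/120
P(Z=1 | obs) = 79/800 / 1/5 = 79/160
P(Z=2 | obs) = 79/2400 / 1/5 = 79/480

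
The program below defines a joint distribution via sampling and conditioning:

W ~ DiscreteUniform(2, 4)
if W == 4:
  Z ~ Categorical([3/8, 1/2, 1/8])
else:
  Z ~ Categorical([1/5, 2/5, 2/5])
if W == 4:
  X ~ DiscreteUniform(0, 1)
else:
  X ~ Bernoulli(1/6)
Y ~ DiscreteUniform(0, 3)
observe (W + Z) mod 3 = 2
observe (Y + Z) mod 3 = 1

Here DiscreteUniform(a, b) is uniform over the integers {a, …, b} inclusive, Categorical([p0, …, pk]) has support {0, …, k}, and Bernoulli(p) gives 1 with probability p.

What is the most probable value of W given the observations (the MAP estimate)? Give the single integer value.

Enumerate traces; 8 have nonzero weight after conditioning:
  (W=2, Z=0, X=0, Y=1) weight 1/72
  (W=2, Z=0, X=1, Y=1) weight 1/360
  (W=3, Z=2, X=0, Y=2) weight 1/36
  (W=3, Z=2, X=1, Y=2) weight 1/180
  (W=4, Z=1, X=0, Y=0) weight 1/48
  (W=4, Z=1, X=0, Y=3) weight 1/48
  (W=4, Z=1, X=1, Y=0) weight 1/48
  (W=4, Z=1, X=1, Y=3) weight 1/48
Group by W:
  weight(W=2) = 1/60
  weight(W=3) = 1/30
  weight(W=4) = 1/12
Total weight = 1/60 + 1/30 + 1/12 = 2/15
P(W=2 | obs) = 1/60 / 2/15 = 1/8
P(W=3 | obs) = 1/30 / 2/15 = 1/4
P(W=4 | obs) = 1/12 / 2/15 = 5/8
argmax = 4

argmax_v P(W = v | obs) = 4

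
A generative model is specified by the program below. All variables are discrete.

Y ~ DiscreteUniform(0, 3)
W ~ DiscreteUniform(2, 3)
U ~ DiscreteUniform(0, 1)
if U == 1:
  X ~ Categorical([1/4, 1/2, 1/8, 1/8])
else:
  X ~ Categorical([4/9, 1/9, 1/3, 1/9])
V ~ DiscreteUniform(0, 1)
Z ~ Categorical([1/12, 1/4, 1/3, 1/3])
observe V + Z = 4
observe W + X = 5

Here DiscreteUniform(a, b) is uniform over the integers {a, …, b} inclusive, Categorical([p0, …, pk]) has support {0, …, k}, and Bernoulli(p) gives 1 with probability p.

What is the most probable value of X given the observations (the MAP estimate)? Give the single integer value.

Enumerate traces; 16 have nonzero weight after conditioning:
  (Y=0, W=2, U=0, X=3, V=1, Z=3) weight 1/864
  (Y=0, W=2, U=1, X=3, V=1, Z=3) weight 1/768
  (Y=0, W=3, U=0, X=2, V=1, Z=3) weight 1/288
  (Y=0, W=3, U=1, X=2, V=1, Z=3) weight 1/768
  (Y=1, W=2, U=0, X=3, V=1, Z=3) weight 1/864
  (Y=1, W=2, U=1, X=3, V=1, Z=3) weight 1/768
  (Y=1, W=3, U=0, X=2, V=1, Z=3) weight 1/288
  (Y=1, W=3, U=1, X=2, V=1, Z=3) weight 1/768
  … 8 more
Group by X:
  weight(X=2) = 11/576
  weight(X=3) = 17/1728
Total weight = 11/576 + 17/1728 = 25/864
P(X=2 | obs) = 11/576 / 25/864 = 33/50
P(X=3 | obs) = 17/1728 / 25/864 = 17/50
argmax = 2

argmax_v P(X = v | obs) = 2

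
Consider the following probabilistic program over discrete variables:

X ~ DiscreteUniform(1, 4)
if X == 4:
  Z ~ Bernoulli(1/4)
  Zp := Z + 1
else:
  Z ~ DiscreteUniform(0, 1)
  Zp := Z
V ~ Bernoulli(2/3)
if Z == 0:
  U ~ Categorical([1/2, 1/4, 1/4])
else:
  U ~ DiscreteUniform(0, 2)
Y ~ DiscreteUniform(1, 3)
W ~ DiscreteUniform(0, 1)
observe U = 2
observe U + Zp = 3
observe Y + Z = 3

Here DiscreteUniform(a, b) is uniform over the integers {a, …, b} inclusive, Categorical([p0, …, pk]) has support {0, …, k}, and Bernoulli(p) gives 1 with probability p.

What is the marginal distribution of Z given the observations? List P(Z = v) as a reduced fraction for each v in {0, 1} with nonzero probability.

Enumerate traces; 16 have nonzero weight after conditioning:
  (X=1, Z=1, V=0, U=2, Y=2, W=0) weight 1/432
  (X=1, Z=1, V=0, U=2, Y=2, W=1) weight 1/432
  (X=1, Z=1, V=1, U=2, Y=2, W=0) weight 1/216
  (X=1, Z=1, V=1, U=2, Y=2, W=1) weight 1/216
  (X=2, Z=1, V=0, U=2, Y=2, W=0) weight 1/432
  (X=2, Z=1, V=0, U=2, Y=2, W=1) weight 1/432
  (X=2, Z=1, V=1, U=2, Y=2, W=0) weight 1/216
  (X=2, Z=1, V=1, U=2, Y=2, W=1) weight 1/216
  (X=4, Z=0, V=0, U=2, Y=3, W=0) weight 1/384
  … 7 more
Group by Z:
  weight(Z=0) = 1/64
  weight(Z=1) = 1/24
Total weight = 1/64 + 1/24 = 11/192
P(Z=0 | obs) = 1/64 / 11/192 = 3/11
P(Z=1 | obs) = 1/24 / 11/192 = 8/11

P(Z=0) = 3/11, P(Z=1) = 8/11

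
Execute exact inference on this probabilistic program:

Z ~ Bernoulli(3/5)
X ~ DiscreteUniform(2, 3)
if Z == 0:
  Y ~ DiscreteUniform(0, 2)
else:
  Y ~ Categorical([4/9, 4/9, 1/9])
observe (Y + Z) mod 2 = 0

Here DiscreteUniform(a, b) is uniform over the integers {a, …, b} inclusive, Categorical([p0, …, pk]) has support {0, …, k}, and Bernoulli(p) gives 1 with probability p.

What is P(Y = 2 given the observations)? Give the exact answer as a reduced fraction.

P(Y = 2 | obs) = 1/4

Enumerate traces; 6 have nonzero weight after conditioning:
  (Z=0, X=2, Y=0) weight 1/15
  (Z=0, X=2, Y=2) weight 1/15
  (Z=0, X=3, Y=0) weight 1/15
  (Z=0, X=3, Y=2) weight 1/15
  (Z=1, X=2, Y=1) weight 2/15
  (Z=1, X=3, Y=1) weight 2/15
Group by Y:
  weight(Y=0) = 2/15
  weight(Y=1) = 4/15
  weight(Y=2) = 2/15
Total weight = 2/15 + 4/15 + 2/15 = 8/15
P(Y=0 | obs) = 2/15 / 8/15 = 1/4
P(Y=1 | obs) = 4/15 / 8/15 = 1/2
P(Y=2 | obs) = 2/15 / 8/15 = 1/4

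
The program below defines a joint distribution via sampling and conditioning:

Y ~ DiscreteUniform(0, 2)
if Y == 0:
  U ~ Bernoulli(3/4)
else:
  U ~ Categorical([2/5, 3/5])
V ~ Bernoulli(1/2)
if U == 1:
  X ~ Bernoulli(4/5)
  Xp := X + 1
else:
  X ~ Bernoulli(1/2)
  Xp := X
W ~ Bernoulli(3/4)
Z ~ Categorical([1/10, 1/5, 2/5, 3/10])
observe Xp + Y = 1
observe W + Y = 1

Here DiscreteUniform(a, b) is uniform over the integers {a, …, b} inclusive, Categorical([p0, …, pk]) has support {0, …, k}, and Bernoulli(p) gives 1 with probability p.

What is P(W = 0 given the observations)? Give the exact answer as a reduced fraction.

P(W = 0 | obs) = 8/41

Enumerate traces; 24 have nonzero weight after conditioning:
  (Y=0, U=0, V=0, X=1, W=1, Z=0) weight 1/640
  (Y=0, U=0, V=0, X=1, W=1, Z=1) weight 1/320
  (Y=0, U=0, V=0, X=1, W=1, Z=2) weight 1/160
  (Y=0, U=0, V=0, X=1, W=1, Z=3) weight 3/640
  (Y=0, U=0, V=1, X=1, W=1, Z=0) weight 1/640
  (Y=0, U=0, V=1, X=1, W=1, Z=1) weight 1/320
  (Y=0, U=0, V=1, X=1, W=1, Z=2) weight 1/160
  (Y=0, U=0, V=1, X=1, W=1, Z=3) weight 3/640
  (Y=1, U=0, V=0, X=0, W=0, Z=0) weight 1/1200
  … 15 more
Group by W:
  weight(W=0) = 1/60
  weight(W=1) = 11/160
Total weight = 1/60 + 11/160 = 41/480
P(W=0 | obs) = 1/60 / 41/480 = 8/41
P(W=1 | obs) = 11/160 / 41/480 = 33/41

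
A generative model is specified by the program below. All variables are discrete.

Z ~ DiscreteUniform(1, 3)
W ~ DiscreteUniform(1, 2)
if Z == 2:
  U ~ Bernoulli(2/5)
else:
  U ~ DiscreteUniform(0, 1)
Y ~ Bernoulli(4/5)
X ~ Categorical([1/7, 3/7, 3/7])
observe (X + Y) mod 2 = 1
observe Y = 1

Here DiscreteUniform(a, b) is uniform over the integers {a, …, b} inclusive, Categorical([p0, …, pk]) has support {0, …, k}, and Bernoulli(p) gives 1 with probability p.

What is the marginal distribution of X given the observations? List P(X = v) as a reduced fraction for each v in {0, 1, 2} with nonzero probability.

P(X=0) = 1/4, P(X=2) = 3/4

Enumerate traces; 24 have nonzero weight after conditioning:
  (Z=1, W=1, U=0, Y=1, X=0) weight 1/105
  (Z=1, W=1, U=0, Y=1, X=2) weight 1/35
  (Z=1, W=1, U=1, Y=1, X=0) weight 1/105
  (Z=1, W=1, U=1, Y=1, X=2) weight 1/35
  (Z=1, W=2, U=0, Y=1, X=0) weight 1/105
  (Z=1, W=2, U=0, Y=1, X=2) weight 1/35
  (Z=1, W=2, U=1, Y=1, X=0) weight 1/105
  (Z=1, W=2, U=1, Y=1, X=2) weight 1/35
  … 16 more
Group by X:
  weight(X=0) = 4/35
  weight(X=2) = 12/35
Total weight = 4/35 + 12/35 = 16/35
P(X=0 | obs) = 4/35 / 16/35 = 1/4
P(X=2 | obs) = 12/35 / 16/35 = 3/4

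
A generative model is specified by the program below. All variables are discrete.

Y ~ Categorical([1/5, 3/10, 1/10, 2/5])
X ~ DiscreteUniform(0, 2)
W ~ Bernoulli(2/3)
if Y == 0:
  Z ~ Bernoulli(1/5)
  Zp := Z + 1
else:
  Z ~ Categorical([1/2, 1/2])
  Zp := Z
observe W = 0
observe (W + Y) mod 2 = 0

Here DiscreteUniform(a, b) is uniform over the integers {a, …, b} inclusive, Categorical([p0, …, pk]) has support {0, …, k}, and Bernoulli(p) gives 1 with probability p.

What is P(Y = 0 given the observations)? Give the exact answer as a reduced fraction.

P(Y = 0 | obs) = 2/3

Enumerate traces; 12 have nonzero weight after conditioning:
  (Y=0, X=0, W=0, Z=0) weight 4/225
  (Y=0, X=0, W=0, Z=1) weight 1/225
  (Y=0, X=1, W=0, Z=0) weight 4/225
  (Y=0, X=1, W=0, Z=1) weight 1/225
  (Y=0, X=2, W=0, Z=0) weight 4/225
  (Y=0, X=2, W=0, Z=1) weight 1/225
  (Y=2, X=0, W=0, Z=0) weight 1/180
  (Y=2, X=0, W=0, Z=1) weight 1/180
  … 4 more
Group by Y:
  weight(Y=0) = 1/15
  weight(Y=2) = 1/30
Total weight = 1/15 + 1/30 = 1/10
P(Y=0 | obs) = 1/15 / 1/10 = 2/3
P(Y=2 | obs) = 1/30 / 1/10 = 1/3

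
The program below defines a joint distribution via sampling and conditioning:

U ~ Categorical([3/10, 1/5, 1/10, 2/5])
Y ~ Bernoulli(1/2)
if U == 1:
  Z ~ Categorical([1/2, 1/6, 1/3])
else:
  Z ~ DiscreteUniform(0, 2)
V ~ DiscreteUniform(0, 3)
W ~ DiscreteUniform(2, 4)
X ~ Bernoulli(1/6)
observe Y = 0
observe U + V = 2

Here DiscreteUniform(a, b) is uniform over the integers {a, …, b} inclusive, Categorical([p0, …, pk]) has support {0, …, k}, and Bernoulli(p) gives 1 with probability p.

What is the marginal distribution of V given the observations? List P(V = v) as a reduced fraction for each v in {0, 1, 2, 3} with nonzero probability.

Enumerate traces; 54 have nonzero weight after conditioning:
  (U=0, Y=0, Z=0, V=2, W=2, X=0) weight 1/288
  (U=0, Y=0, Z=0, V=2, W=2, X=1) weight 1/1440
  (U=0, Y=0, Z=0, V=2, W=3, X=0) weight 1/288
  (U=0, Y=0, Z=0, V=2, W=3, X=1) weight 1/1440
  (U=0, Y=0, Z=0, V=2, W=4, X=0) weight 1/288
  (U=0, Y=0, Z=0, V=2, W=4, X=1) weight 1/1440
  (U=0, Y=0, Z=1, V=2, W=2, X=0) weight 1/288
  (U=0, Y=0, Z=1, V=2, W=2, X=1) weight 1/1440
  (U=1, Y=0, Z=0, V=1, W=2, X=0) weight 1/288
  (U=2, Y=0, Z=0, V=0, W=2, X=0) weight 1/864
  … 44 more
Group by V:
  weight(V=0) = 1/80
  weight(V=1) = 1/40
  weight(V=2) = 3/80
Total weight = 1/80 + 1/40 + 3/80 = 3/40
P(V=0 | obs) = 1/80 / 3/40 = 1/6
P(V=1 | obs) = 1/40 / 3/40 = 1/3
P(V=2 | obs) = 3/80 / 3/40 = 1/2

P(V=0) = 1/6, P(V=1) = 1/3, P(V=2) = 1/2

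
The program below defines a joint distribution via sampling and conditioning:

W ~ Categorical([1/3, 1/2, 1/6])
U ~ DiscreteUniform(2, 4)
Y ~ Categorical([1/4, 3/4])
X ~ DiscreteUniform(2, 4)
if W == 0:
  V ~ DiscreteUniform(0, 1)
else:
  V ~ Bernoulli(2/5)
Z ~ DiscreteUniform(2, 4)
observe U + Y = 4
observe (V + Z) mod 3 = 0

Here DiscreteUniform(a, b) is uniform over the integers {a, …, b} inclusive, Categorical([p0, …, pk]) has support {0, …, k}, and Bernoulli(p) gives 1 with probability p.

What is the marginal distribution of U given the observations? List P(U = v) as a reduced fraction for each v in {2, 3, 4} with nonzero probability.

Enumerate traces; 36 have nonzero weight after conditioning:
  (W=0, U=3, Y=1, X=2, V=0, Z=3) weight 1/216
  (W=0, U=3, Y=1, X=2, V=1, Z=2) weight 1/216
  (W=0, U=3, Y=1, X=3, V=0, Z=3) weight 1/216
  (W=0, U=3, Y=1, X=3, V=1, Z=2) weight 1/216
  (W=0, U=3, Y=1, X=4, V=0, Z=3) weight 1/216
  (W=0, U=3, Y=1, X=4, V=1, Z=2) weight 1/216
  (W=0, U=4, Y=0, X=2, V=0, Z=3) weight 1/648
  (W=0, U=4, Y=0, X=2, V=1, Z=2) weight 1/648
  … 28 more
Group by U:
  weight(U=3) = 1/12
  weight(U=4) = 1/36
Total weight = 1/12 + 1/36 = 1/9
P(U=3 | obs) = 1/12 / 1/9 = 3/4
P(U=4 | obs) = 1/36 / 1/9 = 1/4

P(U=3) = 3/4, P(U=4) = 1/4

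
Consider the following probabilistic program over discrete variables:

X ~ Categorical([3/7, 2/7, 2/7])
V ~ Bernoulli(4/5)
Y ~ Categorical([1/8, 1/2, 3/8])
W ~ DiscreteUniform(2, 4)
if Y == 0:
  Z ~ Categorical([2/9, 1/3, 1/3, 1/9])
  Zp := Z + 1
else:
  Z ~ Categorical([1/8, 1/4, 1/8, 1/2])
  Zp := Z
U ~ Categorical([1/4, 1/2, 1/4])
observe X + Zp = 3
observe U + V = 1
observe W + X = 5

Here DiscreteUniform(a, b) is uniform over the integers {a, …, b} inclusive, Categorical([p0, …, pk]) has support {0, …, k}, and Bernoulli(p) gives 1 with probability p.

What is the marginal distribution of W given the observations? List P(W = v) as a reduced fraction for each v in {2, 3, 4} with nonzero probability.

Enumerate traces; 12 have nonzero weight after conditioning:
  (X=1, V=0, Y=0, W=4, Z=1, U=1) weight 1/2520
  (X=1, V=0, Y=1, W=4, Z=2, U=1) weight 1/1680
  (X=1, V=0, Y=2, W=4, Z=2, U=1) weight 1/2240
  (X=1, V=1, Y=0, W=4, Z=1, U=0) weight 1/1260
  (X=1, V=1, Y=1, W=4, Z=2, U=0) weight 1/840
  (X=1, V=1, Y=2, W=4, Z=2, U=0) weight 1/1120
  (X=2, V=0, Y=0, W=3, Z=0, U=1) weight 1/3780
  (X=2, V=0, Y=1, W=3, Z=1, U=1) weight 1/840
  … 4 more
Group by W:
  weight(W=3) = 71/10080
  weight(W=4) = 29/6720
Total weight = 71/10080 + 29/6720 = 229/20160
P(W=3 | obs) = 71/10080 / 229/20160 = 142/229
P(W=4 | obs) = 29/6720 / 229/20160 = 87/229

P(W=3) = 142/229, P(W=4) = 87/229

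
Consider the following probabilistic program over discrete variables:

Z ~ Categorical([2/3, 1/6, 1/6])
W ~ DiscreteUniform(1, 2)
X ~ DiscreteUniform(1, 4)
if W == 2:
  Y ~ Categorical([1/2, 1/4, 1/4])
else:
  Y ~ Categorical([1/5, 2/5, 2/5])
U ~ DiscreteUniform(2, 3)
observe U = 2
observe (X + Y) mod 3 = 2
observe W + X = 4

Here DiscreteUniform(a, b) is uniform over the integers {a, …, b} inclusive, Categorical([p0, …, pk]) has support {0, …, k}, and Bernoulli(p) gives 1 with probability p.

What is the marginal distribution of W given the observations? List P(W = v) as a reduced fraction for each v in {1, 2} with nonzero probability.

Enumerate traces; 6 have nonzero weight after conditioning:
  (Z=0, W=1, X=3, Y=2, U=2) weight 1/60
  (Z=0, W=2, X=2, Y=0, U=2) weight 1/48
  (Z=1, W=1, X=3, Y=2, U=2) weight 1/240
  (Z=1, W=2, X=2, Y=0, U=2) weight 1/192
  (Z=2, W=1, X=3, Y=2, U=2) weight 1/240
  (Z=2, W=2, X=2, Y=0, U=2) weight 1/192
Group by W:
  weight(W=1) = 1/40
  weight(W=2) = 1/32
Total weight = 1/40 + 1/32 = 9/160
P(W=1 | obs) = 1/40 / 9/160 = 4/9
P(W=2 | obs) = 1/32 / 9/160 = 5/9

P(W=1) = 4/9, P(W=2) = 5/9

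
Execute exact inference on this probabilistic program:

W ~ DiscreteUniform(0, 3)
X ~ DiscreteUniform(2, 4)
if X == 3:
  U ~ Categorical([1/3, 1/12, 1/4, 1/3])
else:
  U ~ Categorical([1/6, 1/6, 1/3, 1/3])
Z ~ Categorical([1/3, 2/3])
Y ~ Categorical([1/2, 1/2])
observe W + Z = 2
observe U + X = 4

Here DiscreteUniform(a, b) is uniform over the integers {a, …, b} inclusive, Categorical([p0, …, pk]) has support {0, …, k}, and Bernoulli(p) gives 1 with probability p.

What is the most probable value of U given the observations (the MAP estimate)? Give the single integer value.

argmax_v P(U = v | obs) = 2

Enumerate traces; 12 have nonzero weight after conditioning:
  (W=1, X=2, U=2, Z=1, Y=0) weight 1/108
  (W=1, X=2, U=2, Z=1, Y=1) weight 1/108
  (W=1, X=3, U=1, Z=1, Y=0) weight 1/432
  (W=1, X=3, U=1, Z=1, Y=1) weight 1/432
  (W=1, X=4, U=0, Z=1, Y=0) weight 1/216
  (W=1, X=4, U=0, Z=1, Y=1) weight 1/216
  (W=2, X=2, U=2, Z=0, Y=0) weight 1/216
  (W=2, X=2, U=2, Z=0, Y=1) weight 1/216
  … 4 more
Group by U:
  weight(U=0) = 1/72
  weight(U=1) = 1/144
  weight(U=2) = 1/36
Total weight = 1/72 + 1/144 + 1/36 = 7/144
P(U=0 | obs) = 1/72 / 7/144 = 2/7
P(U=1 | obs) = 1/144 / 7/144 = 1/7
P(U=2 | obs) = 1/36 / 7/144 = 4/7
argmax = 2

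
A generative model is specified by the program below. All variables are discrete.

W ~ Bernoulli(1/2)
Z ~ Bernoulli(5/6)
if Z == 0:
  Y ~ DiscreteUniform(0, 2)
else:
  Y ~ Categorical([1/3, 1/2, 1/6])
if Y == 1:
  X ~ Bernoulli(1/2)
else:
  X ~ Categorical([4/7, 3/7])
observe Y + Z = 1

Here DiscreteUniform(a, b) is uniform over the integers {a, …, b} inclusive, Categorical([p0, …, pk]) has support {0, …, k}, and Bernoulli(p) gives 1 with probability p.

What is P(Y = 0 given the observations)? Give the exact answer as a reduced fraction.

P(Y = 0 | obs) = 5/6

Enumerate traces; 8 have nonzero weight after conditioning:
  (W=0, Z=0, Y=1, X=0) weight 1/72
  (W=0, Z=0, Y=1, X=1) weight 1/72
  (W=0, Z=1, Y=0, X=0) weight 5/63
  (W=0, Z=1, Y=0, X=1) weight 5/84
  (W=1, Z=0, Y=1, X=0) weight 1/72
  (W=1, Z=0, Y=1, X=1) weight 1/72
  (W=1, Z=1, Y=0, X=0) weight 5/63
  (W=1, Z=1, Y=0, X=1) weight 5/84
Group by Y:
  weight(Y=0) = 5/18
  weight(Y=1) = 1/18
Total weight = 5/18 + 1/18 = 1/3
P(Y=0 | obs) = 5/18 / 1/3 = 5/6
P(Y=1 | obs) = 1/18 / 1/3 = 1/6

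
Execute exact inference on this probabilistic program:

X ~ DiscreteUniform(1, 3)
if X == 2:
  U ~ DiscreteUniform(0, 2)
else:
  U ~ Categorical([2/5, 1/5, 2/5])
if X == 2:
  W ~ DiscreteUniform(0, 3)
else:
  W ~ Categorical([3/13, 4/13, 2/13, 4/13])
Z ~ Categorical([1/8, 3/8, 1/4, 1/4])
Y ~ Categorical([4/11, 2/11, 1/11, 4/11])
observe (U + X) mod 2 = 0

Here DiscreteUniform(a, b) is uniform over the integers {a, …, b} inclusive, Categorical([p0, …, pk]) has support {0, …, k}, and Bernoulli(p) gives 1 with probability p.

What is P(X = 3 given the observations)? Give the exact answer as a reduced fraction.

Enumerate traces; 256 have nonzero weight after conditioning:
  (X=1, U=1, W=0, Z=0, Y=0) weight 1/1430
  (X=1, U=1, W=0, Z=0, Y=1) weight 1/2860
  (X=1, U=1, W=0, Z=0, Y=2) weight 1/5720
  (X=1, U=1, W=0, Z=0, Y=3) weight 1/1430
  (X=1, U=1, W=0, Z=1, Y=0) weight 3/1430
  (X=1, U=1, W=0, Z=1, Y=1) weight 3/2860
  (X=1, U=1, W=0, Z=1, Y=2) weight 3/5720
  (X=1, U=1, W=0, Z=1, Y=3) weight 3/1430
  (X=2, U=0, W=0, Z=0, Y=0) weight 1/792
  (X=3, U=1, W=0, Z=0, Y=0) weight 1/1430
  … 246 more
Group by X:
  weight(X=1) = 1/15
  weight(X=2) = 2/9
  weight(X=3) = 1/15
Total weight = 1/15 + 2/9 + 1/15 = 16/45
P(X=1 | obs) = 1/15 / 16/45 = 3/16
P(X=2 | obs) = 2/9 / 16/45 = 5/8
P(X=3 | obs) = 1/15 / 16/45 = 3/16

P(X = 3 | obs) = 3/16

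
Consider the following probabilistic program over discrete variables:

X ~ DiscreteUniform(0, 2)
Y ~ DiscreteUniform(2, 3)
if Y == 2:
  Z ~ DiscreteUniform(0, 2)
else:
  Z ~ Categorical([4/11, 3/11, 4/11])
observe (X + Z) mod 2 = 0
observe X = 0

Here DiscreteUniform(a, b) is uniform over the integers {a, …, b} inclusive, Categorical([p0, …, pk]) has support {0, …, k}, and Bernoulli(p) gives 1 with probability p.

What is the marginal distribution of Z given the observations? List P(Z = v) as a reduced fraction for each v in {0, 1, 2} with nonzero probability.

P(Z=0) = 1/2, P(Z=2) = 1/2

Enumerate traces; 4 have nonzero weight after conditioning:
  (X=0, Y=2, Z=0) weight 1/18
  (X=0, Y=2, Z=2) weight 1/18
  (X=0, Y=3, Z=0) weight 2/33
  (X=0, Y=3, Z=2) weight 2/33
Group by Z:
  weight(Z=0) = 23/198
  weight(Z=2) = 23/198
Total weight = 23/198 + 23/198 = 23/99
P(Z=0 | obs) = 23/198 / 23/99 = 1/2
P(Z=2 | obs) = 23/198 / 23/99 = 1/2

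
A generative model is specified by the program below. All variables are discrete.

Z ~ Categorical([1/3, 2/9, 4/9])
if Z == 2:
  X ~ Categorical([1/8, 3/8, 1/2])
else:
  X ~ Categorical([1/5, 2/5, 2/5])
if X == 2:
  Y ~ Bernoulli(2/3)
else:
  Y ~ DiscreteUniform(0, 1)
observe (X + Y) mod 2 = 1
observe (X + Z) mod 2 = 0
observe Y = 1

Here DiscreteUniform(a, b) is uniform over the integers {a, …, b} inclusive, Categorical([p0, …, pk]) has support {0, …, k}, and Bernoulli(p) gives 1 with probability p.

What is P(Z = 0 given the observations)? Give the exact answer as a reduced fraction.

P(Z = 0 | obs) = 66/161

Enumerate traces; 4 have nonzero weight after conditioning:
  (Z=0, X=0, Y=1) weight 1/30
  (Z=0, X=2, Y=1) weight 4/45
  (Z=2, X=0, Y=1) weight 1/36
  (Z=2, X=2, Y=1) weight 4/27
Group by Z:
  weight(Z=0) = 11/90
  weight(Z=2) = 19/108
Total weight = 11/90 + 19/108 = 161/540
P(Z=0 | obs) = 11/90 / 161/540 = 66/161
P(Z=2 | obs) = 19/108 / 161/540 = 95/161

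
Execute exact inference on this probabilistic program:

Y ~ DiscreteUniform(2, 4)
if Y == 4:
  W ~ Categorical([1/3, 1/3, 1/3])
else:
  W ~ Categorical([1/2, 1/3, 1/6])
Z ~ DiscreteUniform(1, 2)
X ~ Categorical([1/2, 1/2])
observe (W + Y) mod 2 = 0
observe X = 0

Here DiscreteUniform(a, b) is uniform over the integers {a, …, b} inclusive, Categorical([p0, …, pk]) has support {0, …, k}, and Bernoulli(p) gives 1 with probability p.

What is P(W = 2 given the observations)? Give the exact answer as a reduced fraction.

Enumerate traces; 10 have nonzero weight after conditioning:
  (Y=2, W=0, Z=1, X=0) weight 1/24
  (Y=2, W=0, Z=2, X=0) weight 1/24
  (Y=2, W=2, Z=1, X=0) weight 1/72
  (Y=2, W=2, Z=2, X=0) weight 1/72
  (Y=3, W=1, Z=1, X=0) weight 1/36
  (Y=3, W=1, Z=2, X=0) weight 1/36
  (Y=4, W=0, Z=1, X=0) weight 1/36
  (Y=4, W=0, Z=2, X=0) weight 1/36
  … 2 more
Group by W:
  weight(W=0) = 5/36
  weight(W=1) = 1/18
  weight(W=2) = 1/12
Total weight = 5/36 + 1/18 + 1/12 = 5/18
P(W=0 | obs) = 5/36 / 5/18 = 1/2
P(W=1 | obs) = 1/18 / 5/18 = 1/5
P(W=2 | obs) = 1/12 / 5/18 = 3/10

P(W = 2 | obs) = 3/10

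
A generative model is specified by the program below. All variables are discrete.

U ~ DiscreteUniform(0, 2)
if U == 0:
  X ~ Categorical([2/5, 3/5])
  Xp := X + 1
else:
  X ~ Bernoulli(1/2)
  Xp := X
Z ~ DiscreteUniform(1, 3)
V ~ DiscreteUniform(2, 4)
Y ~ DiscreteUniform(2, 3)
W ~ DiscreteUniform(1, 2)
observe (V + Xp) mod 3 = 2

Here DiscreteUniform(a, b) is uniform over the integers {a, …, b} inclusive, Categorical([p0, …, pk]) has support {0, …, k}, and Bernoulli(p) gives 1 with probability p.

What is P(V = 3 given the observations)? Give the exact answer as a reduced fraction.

P(V = 3 | obs) = 1/5

Enumerate traces; 72 have nonzero weight after conditioning:
  (U=0, X=0, Z=1, V=4, Y=2, W=1) weight 1/270
  (U=0, X=0, Z=1, V=4, Y=2, W=2) weight 1/270
  (U=0, X=0, Z=1, V=4, Y=3, W=1) weight 1/270
  (U=0, X=0, Z=1, V=4, Y=3, W=2) weight 1/270
  (U=0, X=0, Z=2, V=4, Y=2, W=1) weight 1/270
  (U=0, X=0, Z=2, V=4, Y=2, W=2) weight 1/270
  (U=0, X=0, Z=2, V=4, Y=3, W=1) weight 1/270
  (U=0, X=0, Z=2, V=4, Y=3, W=2) weight 1/270
  (U=0, X=1, Z=1, V=3, Y=2, W=1) weight 1/180
  (U=1, X=0, Z=1, V=2, Y=2, W=1) weight 1/216
  … 62 more
Group by V:
  weight(V=2) = 1/9
  weight(V=3) = 1/15
  weight(V=4) = 7/45
Total weight = 1/9 + 1/15 + 7/45 = 1/3
P(V=2 | obs) = 1/9 / 1/3 = 1/3
P(V=3 | obs) = 1/15 / 1/3 = 1/5
P(V=4 | obs) = 7/45 / 1/3 = 7/15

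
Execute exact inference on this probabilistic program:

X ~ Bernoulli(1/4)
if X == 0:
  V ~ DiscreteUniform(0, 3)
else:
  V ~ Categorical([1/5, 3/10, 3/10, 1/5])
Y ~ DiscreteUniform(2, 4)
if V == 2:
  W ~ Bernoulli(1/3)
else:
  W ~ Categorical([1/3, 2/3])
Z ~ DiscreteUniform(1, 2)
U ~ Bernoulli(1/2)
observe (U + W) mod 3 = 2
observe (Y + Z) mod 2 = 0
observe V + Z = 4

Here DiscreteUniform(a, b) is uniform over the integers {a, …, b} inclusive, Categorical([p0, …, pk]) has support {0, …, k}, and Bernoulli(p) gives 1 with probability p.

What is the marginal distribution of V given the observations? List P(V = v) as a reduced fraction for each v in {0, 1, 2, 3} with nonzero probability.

Enumerate traces; 6 have nonzero weight after conditioning:
  (X=0, V=2, Y=2, W=1, Z=2, U=1) weight 1/192
  (X=0, V=2, Y=4, W=1, Z=2, U=1) weight 1/192
  (X=0, V=3, Y=3, W=1, Z=1, U=1) weight 1/96
  (X=1, V=2, Y=2, W=1, Z=2, U=1) weight 1/480
  (X=1, V=2, Y=4, W=1, Z=2, U=1) weight 1/480
  (X=1, V=3, Y=3, W=1, Z=1, U=1) weight 1/360
Group by V:
  weight(V=2) = 7/480
  weight(V=3) = 19/1440
Total weight = 7/480 + 19/1440 = 1/36
P(V=2 | obs) = 7/480 / 1/36 = 21/40
P(V=3 | obs) = 19/1440 / 1/36 = 19/40

P(V=2) = 21/40, P(V=3) = 19/40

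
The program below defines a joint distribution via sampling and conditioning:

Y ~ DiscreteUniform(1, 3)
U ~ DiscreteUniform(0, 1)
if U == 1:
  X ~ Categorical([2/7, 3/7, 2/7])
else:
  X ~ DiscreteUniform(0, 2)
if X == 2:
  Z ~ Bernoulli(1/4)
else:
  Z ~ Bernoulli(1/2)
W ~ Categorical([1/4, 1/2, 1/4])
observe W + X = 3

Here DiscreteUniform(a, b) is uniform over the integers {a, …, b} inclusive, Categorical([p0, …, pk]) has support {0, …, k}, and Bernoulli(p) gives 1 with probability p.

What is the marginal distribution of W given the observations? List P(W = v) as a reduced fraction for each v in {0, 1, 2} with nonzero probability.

Enumerate traces; 24 have nonzero weight after conditioning:
  (Y=1, U=0, X=1, Z=0, W=2) weight 1/144
  (Y=1, U=0, X=1, Z=1, W=2) weight 1/144
  (Y=1, U=0, X=2, Z=0, W=1) weight 1/48
  (Y=1, U=0, X=2, Z=1, W=1) weight 1/144
  (Y=1, U=1, X=1, Z=0, W=2) weight 1/112
  (Y=1, U=1, X=1, Z=1, W=2) weight 1/112
  (Y=1, U=1, X=2, Z=0, W=1) weight 1/56
  (Y=1, U=1, X=2, Z=1, W=1) weight 1/168
  … 16 more
Group by W:
  weight(W=1) = 13/84
  weight(W=2) = 2/21
Total weight = 13/84 + 2/21 = 1/4
P(W=1 | obs) = 13/84 / 1/4 = 13/21
P(W=2 | obs) = 2/21 / 1/4 = 8/21

P(W=1) = 13/21, P(W=2) = 8/21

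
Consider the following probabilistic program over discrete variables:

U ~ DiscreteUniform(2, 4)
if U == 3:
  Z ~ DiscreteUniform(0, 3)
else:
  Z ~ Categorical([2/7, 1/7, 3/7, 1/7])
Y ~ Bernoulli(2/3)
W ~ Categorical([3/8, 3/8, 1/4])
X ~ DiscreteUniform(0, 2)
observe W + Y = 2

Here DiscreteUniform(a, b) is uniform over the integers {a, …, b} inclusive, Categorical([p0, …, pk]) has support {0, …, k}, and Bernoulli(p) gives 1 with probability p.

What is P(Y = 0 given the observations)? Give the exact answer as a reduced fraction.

P(Y = 0 | obs) = 1/4

Enumerate traces; 72 have nonzero weight after conditioning:
  (U=2, Z=0, Y=0, W=2, X=0) weight 1/378
  (U=2, Z=0, Y=0, W=2, X=1) weight 1/378
  (U=2, Z=0, Y=0, W=2, X=2) weight 1/378
  (U=2, Z=0, Y=1, W=1, X=0) weight 1/126
  (U=2, Z=0, Y=1, W=1, X=1) weight 1/126
  (U=2, Z=0, Y=1, W=1, X=2) weight 1/126
  (U=2, Z=1, Y=0, W=2, X=0) weight 1/756
  (U=2, Z=1, Y=0, W=2, X=1) weight 1/756
  … 64 more
Group by Y:
  weight(Y=0) = 1/12
  weight(Y=1) = 1/4
Total weight = 1/12 + 1/4 = 1/3
P(Y=0 | obs) = 1/12 / 1/3 = 1/4
P(Y=1 | obs) = 1/4 / 1/3 = 3/4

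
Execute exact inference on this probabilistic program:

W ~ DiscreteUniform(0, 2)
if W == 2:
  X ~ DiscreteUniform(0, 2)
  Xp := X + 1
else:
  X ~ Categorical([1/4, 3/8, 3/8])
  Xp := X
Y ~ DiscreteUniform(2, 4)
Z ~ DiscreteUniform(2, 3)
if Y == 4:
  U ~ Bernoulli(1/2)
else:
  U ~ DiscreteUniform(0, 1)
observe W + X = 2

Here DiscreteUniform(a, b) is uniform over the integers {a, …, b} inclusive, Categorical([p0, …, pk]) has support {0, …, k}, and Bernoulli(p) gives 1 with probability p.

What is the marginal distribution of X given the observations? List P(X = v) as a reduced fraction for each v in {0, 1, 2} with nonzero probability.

P(X=0) = 4/13, P(X=1) = 9/26, P(X=2) = 9/26

Enumerate traces; 36 have nonzero weight after conditioning:
  (W=0, X=2, Y=2, Z=2, U=0) weight 1/96
  (W=0, X=2, Y=2, Z=2, U=1) weight 1/96
  (W=0, X=2, Y=2, Z=3, U=0) weight 1/96
  (W=0, X=2, Y=2, Z=3, U=1) weight 1/96
  (W=0, X=2, Y=3, Z=2, U=0) weight 1/96
  (W=0, X=2, Y=3, Z=2, U=1) weight 1/96
  (W=0, X=2, Y=3, Z=3, U=0) weight 1/96
  (W=0, X=2, Y=3, Z=3, U=1) weight 1/96
  (W=1, X=1, Y=2, Z=2, U=0) weight 1/96
  (W=2, X=0, Y=2, Z=2, U=0) weight 1/108
  … 26 more
Group by X:
  weight(X=0) = 1/9
  weight(X=1) = 1/8
  weight(X=2) = 1/8
Total weight = 1/9 + 1/8 + 1/8 = 13/36
P(X=0 | obs) = 1/9 / 13/36 = 4/13
P(X=1 | obs) = 1/8 / 13/36 = 9/26
P(X=2 | obs) = 1/8 / 13/36 = 9/26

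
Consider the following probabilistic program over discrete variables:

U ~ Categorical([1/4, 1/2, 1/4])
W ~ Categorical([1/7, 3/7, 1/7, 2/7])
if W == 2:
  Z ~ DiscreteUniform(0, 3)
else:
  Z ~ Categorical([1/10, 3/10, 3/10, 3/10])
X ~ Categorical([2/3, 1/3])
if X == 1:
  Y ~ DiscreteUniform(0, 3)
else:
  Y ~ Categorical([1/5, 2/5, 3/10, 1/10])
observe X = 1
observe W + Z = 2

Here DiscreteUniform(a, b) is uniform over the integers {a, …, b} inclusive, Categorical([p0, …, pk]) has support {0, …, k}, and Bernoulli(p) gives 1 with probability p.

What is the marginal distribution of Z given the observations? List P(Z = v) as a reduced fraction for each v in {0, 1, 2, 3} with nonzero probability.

Enumerate traces; 36 have nonzero weight after conditioning:
  (U=0, W=0, Z=2, X=1, Y=0) weight 1/1120
  (U=0, W=0, Z=2, X=1, Y=1) weight 1/1120
  (U=0, W=0, Z=2, X=1, Y=2) weight 1/1120
  (U=0, W=0, Z=2, X=1, Y=3) weight 1/1120
  (U=0, W=1, Z=1, X=1, Y=0) weight 3/1120
  (U=0, W=1, Z=1, X=1, Y=1) weight 3/1120
  (U=0, W=1, Z=1, X=1, Y=2) weight 3/1120
  (U=0, W=1, Z=1, X=1, Y=3) weight 3/1120
  (U=0, W=2, Z=0, X=1, Y=0) weight 1/1344
  … 27 more
Group by Z:
  weight(Z=0) = 1/84
  weight(Z=1) = 3/70
  weight(Z=2) = 1/70
Total weight = 1/84 + 3/70 + 1/70 = 29/420
P(Z=0 | obs) = 1/84 / 29/420 = 5/29
P(Z=1 | obs) = 3/70 / 29/420 = 18/29
P(Z=2 | obs) = 1/70 / 29/420 = 6/29

P(Z=0) = 5/29, P(Z=1) = 18/29, P(Z=2) = 6/29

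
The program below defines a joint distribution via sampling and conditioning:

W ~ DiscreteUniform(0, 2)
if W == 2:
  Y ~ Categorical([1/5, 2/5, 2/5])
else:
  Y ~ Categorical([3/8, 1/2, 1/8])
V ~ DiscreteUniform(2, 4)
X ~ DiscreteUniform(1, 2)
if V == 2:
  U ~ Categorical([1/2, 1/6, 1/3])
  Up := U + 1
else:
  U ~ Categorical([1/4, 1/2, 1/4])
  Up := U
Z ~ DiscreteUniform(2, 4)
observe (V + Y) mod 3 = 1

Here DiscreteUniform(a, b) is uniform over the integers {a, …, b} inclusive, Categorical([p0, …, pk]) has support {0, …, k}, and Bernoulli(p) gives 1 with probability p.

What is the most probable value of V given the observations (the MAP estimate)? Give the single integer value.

argmax_v P(V = v | obs) = 3

Enumerate traces; 162 have nonzero weight after conditioning:
  (W=0, Y=0, V=4, X=1, U=0, Z=2) weight 1/576
  (W=0, Y=0, V=4, X=1, U=0, Z=3) weight 1/576
  (W=0, Y=0, V=4, X=1, U=0, Z=4) weight 1/576
  (W=0, Y=0, V=4, X=1, U=1, Z=2) weight 1/288
  (W=0, Y=0, V=4, X=1, U=1, Z=3) weight 1/288
  (W=0, Y=0, V=4, X=1, U=1, Z=4) weight 1/288
  (W=0, Y=0, V=4, X=1, U=2, Z=2) weight 1/576
  (W=0, Y=0, V=4, X=1, U=2, Z=3) weight 1/576
  (W=0, Y=1, V=3, X=1, U=0, Z=2) weight 1/432
  (W=0, Y=2, V=2, X=1, U=0, Z=2) weight 1/864
  … 152 more
Group by V:
  weight(V=2) = 13/180
  weight(V=3) = 7/45
  weight(V=4) = 19/180
Total weight = 13/180 + 7/45 + 19/180 = 1/3
P(V=2 | obs) = 13/180 / 1/3 = 13/60
P(V=3 | obs) = 7/45 / 1/3 = 7/15
P(V=4 | obs) = 19/180 / 1/3 = 19/60
argmax = 3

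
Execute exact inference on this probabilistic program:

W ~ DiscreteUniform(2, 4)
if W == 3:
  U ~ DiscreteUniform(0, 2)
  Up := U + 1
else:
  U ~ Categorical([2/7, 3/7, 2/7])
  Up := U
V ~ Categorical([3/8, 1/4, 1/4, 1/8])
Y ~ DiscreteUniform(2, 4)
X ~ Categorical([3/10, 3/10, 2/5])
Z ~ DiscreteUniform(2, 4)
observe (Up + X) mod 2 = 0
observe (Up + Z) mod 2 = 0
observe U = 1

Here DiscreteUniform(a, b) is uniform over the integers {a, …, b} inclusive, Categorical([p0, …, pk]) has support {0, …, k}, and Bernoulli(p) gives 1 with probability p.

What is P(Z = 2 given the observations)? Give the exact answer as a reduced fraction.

P(Z = 2 | obs) = 49/152

Enumerate traces; 72 have nonzero weight after conditioning:
  (W=2, U=1, V=0, Y=2, X=1, Z=3) weight 1/560
  (W=2, U=1, V=0, Y=3, X=1, Z=3) weight 1/560
  (W=2, U=1, V=0, Y=4, X=1, Z=3) weight 1/560
  (W=2, U=1, V=1, Y=2, X=1, Z=3) weight 1/840
  (W=2, U=1, V=1, Y=3, X=1, Z=3) weight 1/840
  (W=2, U=1, V=1, Y=4, X=1, Z=3) weight 1/840
  (W=2, U=1, V=2, Y=2, X=1, Z=3) weight 1/840
  (W=2, U=1, V=2, Y=3, X=1, Z=3) weight 1/840
  (W=3, U=1, V=0, Y=2, X=0, Z=2) weight 1/720
  (W=3, U=1, V=0, Y=2, X=0, Z=4) weight 1/720
  … 62 more
Group by Z:
  weight(Z=2) = 7/270
  weight(Z=3) = 1/35
  weight(Z=4) = 7/270
Total weight = 7/270 + 1/35 + 7/270 = 76/945
P(Z=2 | obs) = 7/270 / 76/945 = 49/152
P(Z=3 | obs) = 1/35 / 76/945 = 27/76
P(Z=4 | obs) = 7/270 / 76/945 = 49/152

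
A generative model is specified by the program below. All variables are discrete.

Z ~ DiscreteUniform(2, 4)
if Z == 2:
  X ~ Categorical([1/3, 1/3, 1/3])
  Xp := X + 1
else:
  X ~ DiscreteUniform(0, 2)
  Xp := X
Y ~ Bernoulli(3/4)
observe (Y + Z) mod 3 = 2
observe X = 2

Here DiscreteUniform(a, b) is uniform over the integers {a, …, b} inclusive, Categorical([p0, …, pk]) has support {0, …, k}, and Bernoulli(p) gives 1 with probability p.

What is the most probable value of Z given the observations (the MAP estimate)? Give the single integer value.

argmax_v P(Z = v | obs) = 4

Enumerate traces; 2 have nonzero weight after conditioning:
  (Z=2, X=2, Y=0) weight 1/36
  (Z=4, X=2, Y=1) weight 1/12
Group by Z:
  weight(Z=2) = 1/36
  weight(Z=4) = 1/12
Total weight = 1/36 + 1/12 = 1/9
P(Z=2 | obs) = 1/36 / 1/9 = 1/4
P(Z=4 | obs) = 1/12 / 1/9 = 3/4
argmax = 4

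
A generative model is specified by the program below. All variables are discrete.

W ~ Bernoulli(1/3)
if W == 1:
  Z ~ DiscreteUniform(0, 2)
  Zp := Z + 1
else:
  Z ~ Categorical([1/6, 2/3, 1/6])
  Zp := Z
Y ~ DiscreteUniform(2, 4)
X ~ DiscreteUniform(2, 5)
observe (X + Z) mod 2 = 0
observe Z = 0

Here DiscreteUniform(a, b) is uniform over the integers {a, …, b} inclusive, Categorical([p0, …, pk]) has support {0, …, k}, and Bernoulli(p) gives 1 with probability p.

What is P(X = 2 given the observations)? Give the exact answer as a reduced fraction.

Enumerate traces; 12 have nonzero weight after conditioning:
  (W=0, Z=0, Y=2, X=2) weight 1/108
  (W=0, Z=0, Y=2, X=4) weight 1/108
  (W=0, Z=0, Y=3, X=2) weight 1/108
  (W=0, Z=0, Y=3, X=4) weight 1/108
  (W=0, Z=0, Y=4, X=2) weight 1/108
  (W=0, Z=0, Y=4, X=4) weight 1/108
  (W=1, Z=0, Y=2, X=2) weight 1/108
  (W=1, Z=0, Y=2, X=4) weight 1/108
  … 4 more
Group by X:
  weight(X=2) = 1/18
  weight(X=4) = 1/18
Total weight = 1/18 + 1/18 = 1/9
P(X=2 | obs) = 1/18 / 1/9 = 1/2
P(X=4 | obs) = 1/18 / 1/9 = 1/2

P(X = 2 | obs) = 1/2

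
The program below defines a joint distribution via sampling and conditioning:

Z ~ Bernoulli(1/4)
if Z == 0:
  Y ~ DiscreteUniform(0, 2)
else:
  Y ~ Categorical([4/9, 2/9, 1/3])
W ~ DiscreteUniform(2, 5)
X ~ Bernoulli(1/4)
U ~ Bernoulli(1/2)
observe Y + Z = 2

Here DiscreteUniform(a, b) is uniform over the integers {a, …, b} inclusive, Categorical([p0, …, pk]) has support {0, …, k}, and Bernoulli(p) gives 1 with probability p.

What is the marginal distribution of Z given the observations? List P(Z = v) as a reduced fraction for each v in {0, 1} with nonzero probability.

Enumerate traces; 32 have nonzero weight after conditioning:
  (Z=0, Y=2, W=2, X=0, U=0) weight 3/128
  (Z=0, Y=2, W=2, X=0, U=1) weight 3/128
  (Z=0, Y=2, W=2, X=1, U=0) weight 1/128
  (Z=0, Y=2, W=2, X=1, U=1) weight 1/128
  (Z=0, Y=2, W=3, X=0, U=0) weight 3/128
  (Z=0, Y=2, W=3, X=0, U=1) weight 3/128
  (Z=0, Y=2, W=3, X=1, U=0) weight 1/128
  (Z=0, Y=2, W=3, X=1, U=1) weight 1/128
  (Z=1, Y=1, W=2, X=0, U=0) weight 1/192
  … 23 more
Group by Z:
  weight(Z=0) = 1/4
  weight(Z=1) = 1/18
Total weight = 1/4 + 1/18 = 11/36
P(Z=0 | obs) = 1/4 / 11/36 = 9/11
P(Z=1 | obs) = 1/18 / 11/36 = 2/11

P(Z=0) = 9/11, P(Z=1) = 2/11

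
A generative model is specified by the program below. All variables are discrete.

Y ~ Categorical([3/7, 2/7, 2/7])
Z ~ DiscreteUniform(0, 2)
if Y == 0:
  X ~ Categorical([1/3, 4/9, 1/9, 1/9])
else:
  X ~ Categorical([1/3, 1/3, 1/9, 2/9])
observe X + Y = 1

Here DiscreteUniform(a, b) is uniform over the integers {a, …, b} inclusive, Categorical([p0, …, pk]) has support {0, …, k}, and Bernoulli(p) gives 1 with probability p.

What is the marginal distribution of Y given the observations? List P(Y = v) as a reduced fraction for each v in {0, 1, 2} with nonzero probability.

Enumerate traces; 6 have nonzero weight after conditioning:
  (Y=0, Z=0, X=1) weight 4/63
  (Y=0, Z=1, X=1) weight 4/63
  (Y=0, Z=2, X=1) weight 4/63
  (Y=1, Z=0, X=0) weight 2/63
  (Y=1, Z=1, X=0) weight 2/63
  (Y=1, Z=2, X=0) weight 2/63
Group by Y:
  weight(Y=0) = 4/21
  weight(Y=1) = 2/21
Total weight = 4/21 + 2/21 = 2/7
P(Y=0 | obs) = 4/21 / 2/7 = 2/3
P(Y=1 | obs) = 2/21 / 2/7 = 1/3

P(Y=0) = 2/3, P(Y=1) = 1/3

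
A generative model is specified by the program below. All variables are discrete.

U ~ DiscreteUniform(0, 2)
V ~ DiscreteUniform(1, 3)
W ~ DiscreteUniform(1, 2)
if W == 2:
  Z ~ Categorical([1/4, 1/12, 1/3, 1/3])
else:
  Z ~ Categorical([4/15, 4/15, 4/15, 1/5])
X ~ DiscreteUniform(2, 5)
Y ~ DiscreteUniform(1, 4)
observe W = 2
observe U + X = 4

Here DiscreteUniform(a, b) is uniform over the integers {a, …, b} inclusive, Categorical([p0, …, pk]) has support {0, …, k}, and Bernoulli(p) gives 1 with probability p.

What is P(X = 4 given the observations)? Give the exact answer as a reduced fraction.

P(X = 4 | obs) = 1/3

Enumerate traces; 144 have nonzero weight after conditioning:
  (U=0, V=1, W=2, Z=0, X=4, Y=1) weight 1/1152
  (U=0, V=1, W=2, Z=0, X=4, Y=2) weight 1/1152
  (U=0, V=1, W=2, Z=0, X=4, Y=3) weight 1/1152
  (U=0, V=1, W=2, Z=0, X=4, Y=4) weight 1/1152
  (U=0, V=1, W=2, Z=1, X=4, Y=1) weight 1/3456
  (U=0, V=1, W=2, Z=1, X=4, Y=2) weight 1/3456
  (U=0, V=1, W=2, Z=1, X=4, Y=3) weight 1/3456
  (U=0, V=1, W=2, Z=1, X=4, Y=4) weight 1/3456
  (U=1, V=1, W=2, Z=0, X=3, Y=1) weight 1/1152
  (U=2, V=1, W=2, Z=0, X=2, Y=1) weight 1/1152
  … 134 more
Group by X:
  weight(X=2) = 1/24
  weight(X=3) = 1/24
  weight(X=4) = 1/24
Total weight = 1/24 + 1/24 + 1/24 = 1/8
P(X=2 | obs) = 1/24 / 1/8 = 1/3
P(X=3 | obs) = 1/24 / 1/8 = 1/3
P(X=4 | obs) = 1/24 / 1/8 = 1/3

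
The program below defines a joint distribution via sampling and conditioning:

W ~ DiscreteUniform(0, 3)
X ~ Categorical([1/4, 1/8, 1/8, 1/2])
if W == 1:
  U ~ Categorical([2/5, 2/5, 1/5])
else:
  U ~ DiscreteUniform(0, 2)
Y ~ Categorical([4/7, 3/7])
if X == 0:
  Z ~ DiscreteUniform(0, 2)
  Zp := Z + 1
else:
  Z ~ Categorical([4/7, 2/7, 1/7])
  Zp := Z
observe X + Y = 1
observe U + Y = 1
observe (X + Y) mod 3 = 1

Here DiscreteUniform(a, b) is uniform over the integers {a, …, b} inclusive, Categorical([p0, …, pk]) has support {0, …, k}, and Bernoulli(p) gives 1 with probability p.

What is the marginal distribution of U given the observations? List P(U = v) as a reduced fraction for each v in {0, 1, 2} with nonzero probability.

P(U=0) = 3/5, P(U=1) = 2/5

Enumerate traces; 24 have nonzero weight after conditioning:
  (W=0, X=0, U=0, Y=1, Z=0) weight 1/336
  (W=0, X=0, U=0, Y=1, Z=1) weight 1/336
  (W=0, X=0, U=0, Y=1, Z=2) weight 1/336
  (W=0, X=1, U=1, Y=0, Z=0) weight 1/294
  (W=0, X=1, U=1, Y=0, Z=1) weight 1/588
  (W=0, X=1, U=1, Y=0, Z=2) weight 1/1176
  (W=1, X=0, U=0, Y=1, Z=0) weight 1/280
  (W=1, X=0, U=0, Y=1, Z=1) weight 1/280
  … 16 more
Group by U:
  weight(U=0) = 3/80
  weight(U=1) = 1/40
Total weight = 3/80 + 1/40 = 1/16
P(U=0 | obs) = 3/80 / 1/16 = 3/5
P(U=1 | obs) = 1/40 / 1/16 = 2/5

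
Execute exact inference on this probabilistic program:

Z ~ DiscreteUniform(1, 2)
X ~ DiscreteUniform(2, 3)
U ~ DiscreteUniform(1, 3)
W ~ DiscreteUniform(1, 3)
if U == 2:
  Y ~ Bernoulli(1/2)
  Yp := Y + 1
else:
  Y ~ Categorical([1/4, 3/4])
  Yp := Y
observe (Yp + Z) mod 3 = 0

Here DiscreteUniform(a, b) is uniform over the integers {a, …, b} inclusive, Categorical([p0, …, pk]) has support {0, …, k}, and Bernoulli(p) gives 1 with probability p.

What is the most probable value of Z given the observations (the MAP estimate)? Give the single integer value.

argmax_v P(Z = v | obs) = 2

Enumerate traces; 24 have nonzero weight after conditioning:
  (Z=1, X=2, U=2, W=1, Y=1) weight 1/72
  (Z=1, X=2, U=2, W=2, Y=1) weight 1/72
  (Z=1, X=2, U=2, W=3, Y=1) weight 1/72
  (Z=1, X=3, U=2, W=1, Y=1) weight 1/72
  (Z=1, X=3, U=2, W=2, Y=1) weight 1/72
  (Z=1, X=3, U=2, W=3, Y=1) weight 1/72
  (Z=2, X=2, U=1, W=1, Y=1) weight 1/48
  (Z=2, X=2, U=1, W=2, Y=1) weight 1/48
  … 16 more
Group by Z:
  weight(Z=1) = 1/12
  weight(Z=2) = 1/3
Total weight = 1/12 + 1/3 = 5/12
P(Z=1 | obs) = 1/12 / 5/12 = 1/5
P(Z=2 | obs) = 1/3 / 5/12 = 4/5
argmax = 2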